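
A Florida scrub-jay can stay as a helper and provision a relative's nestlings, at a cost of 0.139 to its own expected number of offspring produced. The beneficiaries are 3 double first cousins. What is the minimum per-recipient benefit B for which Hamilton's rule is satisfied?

0.1853

r to a double first cousin = 1/4 (double first cousins share both grandparent pairs — four paths of length 4: r = 4·(1/2)^4 = 1/4).
Hamilton's rule with n recipients of equal r: n·r·B > C, so B > C/(n·r) = 0.139/(3·0.25) = 0.1853.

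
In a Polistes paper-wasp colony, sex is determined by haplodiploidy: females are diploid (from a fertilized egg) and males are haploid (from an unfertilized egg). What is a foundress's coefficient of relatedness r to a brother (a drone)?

0.25

Her haploid brother carries none of their father's genes and a random half of their mother's genome; that half matches the maternal half of her own genome with probability 1/2: r = 1/2 · 1/2 = 1/4.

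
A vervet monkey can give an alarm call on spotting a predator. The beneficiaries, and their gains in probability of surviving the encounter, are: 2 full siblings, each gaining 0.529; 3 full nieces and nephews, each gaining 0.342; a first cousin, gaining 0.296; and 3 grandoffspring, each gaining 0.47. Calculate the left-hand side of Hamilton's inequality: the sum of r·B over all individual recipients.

r to a full sibling = 1/2 (full sibs share both parents — two paths of length 2: r = 2·(1/2)^2 = 1/2).
r to a full niece or nephew = 1/4 (full aunt/uncle↔niece/nephew: two paths of length 3 through the shared grandparent pair: r = 2·(1/2)^3 = 1/4).
r to a first cousin = 1/8 (first cousins share one grandparent pair — two paths of length 4: r = 2·(1/2)^4 = 1/8).
r to a grandoffspring = 0.25 (two parent–offspring links: r = (1/2)^2 = 1/4).
Summing one r·B term per recipient: 2·0.5·0.529 + 3·0.25·0.342 + 1·0.125·0.296 + 3·0.25·0.47 = 1.175.

1.175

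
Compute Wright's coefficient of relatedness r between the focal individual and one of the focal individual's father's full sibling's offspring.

Each parent–offspring link contributes a factor of 1/2, and independent paths through distinct common ancestors add.
First cousins share one grandparent pair — two paths of length 4: r = 2·(1/2)^4 = 1/8.

0.125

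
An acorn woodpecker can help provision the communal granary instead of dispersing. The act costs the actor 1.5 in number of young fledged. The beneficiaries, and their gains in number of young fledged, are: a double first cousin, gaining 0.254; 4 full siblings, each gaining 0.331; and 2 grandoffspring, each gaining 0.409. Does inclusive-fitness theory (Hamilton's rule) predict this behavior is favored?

No

Hamilton's rule: the trait is favored when the sum of r·B over every recipient exceeds the actor's cost C.
r to a double first cousin = 0.25 (double first cousins share both grandparent pairs — four paths of length 4: r = 4·(1/2)^4 = 1/4).
r to a full sibling = 1/2 (full sibs share both parents — two paths of length 2: r = 2·(1/2)^2 = 1/2).
r to a grandoffspring = 0.25 (two parent–offspring links: r = (1/2)^2 = 1/4).
Summing one r·B term per recipient: 1·0.25·0.254 + 4·0.5·0.331 + 2·0.25·0.409 = 0.93.
0.93 < 1.5: the indirect benefit is less than the cost.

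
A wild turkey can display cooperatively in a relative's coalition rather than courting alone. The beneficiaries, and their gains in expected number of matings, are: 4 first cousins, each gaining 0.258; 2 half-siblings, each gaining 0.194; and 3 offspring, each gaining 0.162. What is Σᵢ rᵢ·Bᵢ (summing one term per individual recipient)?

0.469

r to a first cousin = 0.125 (first cousins share one grandparent pair — two paths of length 4: r = 2·(1/2)^4 = 1/8).
r to a half-sibling = 0.25 (half-sibs share one parent — one path of length 2: r = (1/2)^2 = 1/4).
r to an offspring = 1/2 (one parent–offspring link: r = (1/2)^1 = 1/2).
Summing one r·B term per recipient: 4·0.125·0.258 + 2·0.25·0.194 + 3·0.5·0.162 = 0.469.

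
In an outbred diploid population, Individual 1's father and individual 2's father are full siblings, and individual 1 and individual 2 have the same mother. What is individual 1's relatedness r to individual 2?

0.375

Wright's path rule: contributions from independent ancestry routes add.
Individual 1 and individual 2 are related in two ways: first cousins through their fathers (r = 1/8) and half-sibs through their shared mother (r = 1/4).
r = 1/8 + 1/4 = 3/8 = 0.375.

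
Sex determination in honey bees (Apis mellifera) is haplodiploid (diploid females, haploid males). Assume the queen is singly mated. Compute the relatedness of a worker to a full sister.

Haplodiploid full sisters inherit their father's entire haploid genome identically (contributing 1/2) and on average half of their mother's contribution (1/2 · 1/2 = 1/4); r = 1/2 + 1/4 = 3/4.

0.75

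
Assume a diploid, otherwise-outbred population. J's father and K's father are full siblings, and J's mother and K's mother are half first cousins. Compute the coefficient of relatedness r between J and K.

Relatedness sums over independent paths through distinct common ancestors.
J and K are related in two ways: first cousins through their fathers (r = 1/8) and half second cousins through their mothers (r = 1/64).
r = 1/8 + 1/64 = 0.140625.

0.140625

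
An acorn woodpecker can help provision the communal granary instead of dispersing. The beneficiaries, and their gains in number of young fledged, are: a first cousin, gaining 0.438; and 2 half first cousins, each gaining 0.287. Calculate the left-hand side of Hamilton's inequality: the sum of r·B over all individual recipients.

r to a first cousin = 0.125 (first cousins share one grandparent pair — two paths of length 4: r = 2·(1/2)^4 = 1/8).
r to a half first cousin = 1/16 (half first cousins share one grandparent — one path of length 4: r = (1/2)^4 = 1/16).
Summing one r·B term per recipient: 1·0.125·0.438 + 2·0.0625·0.287 = 0.090625.

0.090625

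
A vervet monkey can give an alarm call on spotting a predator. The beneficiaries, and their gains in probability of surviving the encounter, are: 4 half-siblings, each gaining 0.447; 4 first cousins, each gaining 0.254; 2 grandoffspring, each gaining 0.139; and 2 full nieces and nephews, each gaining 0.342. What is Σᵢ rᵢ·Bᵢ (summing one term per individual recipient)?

0.8145

r to a half-sibling = 1/4 (half-sibs share one parent — one path of length 2: r = (1/2)^2 = 1/4).
r to a first cousin = 1/8 (first cousins share one grandparent pair — two paths of length 4: r = 2·(1/2)^4 = 1/8).
r to a grandoffspring = 1/4 (two parent–offspring links: r = (1/2)^2 = 1/4).
r to a full niece or nephew = 0.25 (full aunt/uncle↔niece/nephew: two paths of length 3 through the shared grandparent pair: r = 2·(1/2)^3 = 1/4).
Summing one r·B term per recipient: 4·0.25·0.447 + 4·0.125·0.254 + 2·0.25·0.139 + 2·0.25·0.342 = 0.8145.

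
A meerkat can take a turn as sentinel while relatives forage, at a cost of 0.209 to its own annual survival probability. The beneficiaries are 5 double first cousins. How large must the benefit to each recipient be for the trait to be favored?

0.1672

r to a double first cousin = 1/4 (double first cousins share both grandparent pairs — four paths of length 4: r = 4·(1/2)^4 = 1/4).
Hamilton's rule with n recipients of equal r: n·r·B > C, so B > C/(n·r) = 0.209/(5·0.25) = 0.1672.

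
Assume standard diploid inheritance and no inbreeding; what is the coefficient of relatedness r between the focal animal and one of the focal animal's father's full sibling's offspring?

Each parent–offspring link contributes a factor of 1/2, and independent paths through distinct common ancestors add.
First cousins share one grandparent pair — two paths of length 4: r = 2·(1/2)^4 = 1/8.

0.125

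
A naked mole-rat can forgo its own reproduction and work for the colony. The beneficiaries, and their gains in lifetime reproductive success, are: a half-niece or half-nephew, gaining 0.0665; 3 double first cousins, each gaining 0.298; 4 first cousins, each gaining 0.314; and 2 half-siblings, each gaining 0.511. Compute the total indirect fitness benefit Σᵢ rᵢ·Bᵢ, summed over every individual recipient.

0.6443125

r to a half-niece or half-nephew = 1/8 (half-aunt/uncle↔niece/nephew: one path of length 3: r = (1/2)^3 = 1/8).
r to a double first cousin = 0.25 (double first cousins share both grandparent pairs — four paths of length 4: r = 4·(1/2)^4 = 1/4).
r to a first cousin = 0.125 (first cousins share one grandparent pair — two paths of length 4: r = 2·(1/2)^4 = 1/8).
r to a half-sibling = 1/4 (half-sibs share one parent — one path of length 2: r = (1/2)^2 = 1/4).
Summing one r·B term per recipient: 1·0.125·0.0665 + 3·0.25·0.298 + 4·0.125·0.314 + 2·0.25·0.511 = 0.6443125.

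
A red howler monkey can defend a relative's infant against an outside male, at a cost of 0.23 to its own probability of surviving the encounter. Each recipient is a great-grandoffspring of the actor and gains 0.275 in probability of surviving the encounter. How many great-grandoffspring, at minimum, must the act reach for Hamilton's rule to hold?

r to a great-grandoffspring = 1/8 (three parent–offspring links: r = (1/2)^3 = 1/8).
Hamilton's rule: n·r·B > C  ⇒  n > C/(r·B) = 0.23/(0.125·0.275) = 6.691.
The smallest integer exceeding 6.691 is 7.

7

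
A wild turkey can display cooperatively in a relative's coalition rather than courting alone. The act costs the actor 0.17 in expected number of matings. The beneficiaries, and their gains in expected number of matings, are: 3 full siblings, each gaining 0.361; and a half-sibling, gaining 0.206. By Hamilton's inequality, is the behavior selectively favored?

Yes

Hamilton's rule: the trait is favored when the sum of r·B over every recipient exceeds the actor's cost C.
r to a full sibling = 1/2 (full sibs share both parents — two paths of length 2: r = 2·(1/2)^2 = 1/2).
r to a half-sibling = 1/4 (half-sibs share one parent — one path of length 2: r = (1/2)^2 = 1/4).
Summing one r·B term per recipient: 3·0.5·0.361 + 1·0.25·0.206 = 0.593.
0.593 > 0.17: the indirect benefit exceeds the cost.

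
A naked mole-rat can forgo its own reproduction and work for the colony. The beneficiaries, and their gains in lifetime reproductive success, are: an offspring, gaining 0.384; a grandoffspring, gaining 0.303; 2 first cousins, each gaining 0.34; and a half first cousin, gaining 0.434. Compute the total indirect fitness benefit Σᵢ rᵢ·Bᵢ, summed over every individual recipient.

r to an offspring = 1/2 (one parent–offspring link: r = (1/2)^1 = 1/2).
r to a grandoffspring = 1/4 (two parent–offspring links: r = (1/2)^2 = 1/4).
r to a first cousin = 0.125 (first cousins share one grandparent pair — two paths of length 4: r = 2·(1/2)^4 = 1/8).
r to a half first cousin = 1/16 (half first cousins share one grandparent — one path of length 4: r = (1/2)^4 = 1/16).
Summing one r·B term per recipient: 1·0.5·0.384 + 1·0.25·0.303 + 2·0.125·0.34 + 1·0.0625·0.434 = 0.379875.

0.379875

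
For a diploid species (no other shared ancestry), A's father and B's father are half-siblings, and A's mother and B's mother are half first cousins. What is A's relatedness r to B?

0.078125

Relatedness sums over independent paths through distinct common ancestors.
A and B are related in two ways: half first cousins through their fathers (r = 1/16) and half second cousins through their mothers (r = 1/64).
r = 1/16 + 1/64 = 5/64 = 0.078125.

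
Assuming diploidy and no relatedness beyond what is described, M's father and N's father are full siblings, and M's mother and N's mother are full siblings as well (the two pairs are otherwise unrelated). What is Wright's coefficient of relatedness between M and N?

With two independent routes of shared ancestry, r is the sum of the two contributions.
M and N are related in two ways: first cousins through their fathers (r = 1/8) and first cousins through their mothers (r = 1/8) — i.e. double first cousins.
r = 1/8 + 1/8 = 1/4 = 0.25.

0.25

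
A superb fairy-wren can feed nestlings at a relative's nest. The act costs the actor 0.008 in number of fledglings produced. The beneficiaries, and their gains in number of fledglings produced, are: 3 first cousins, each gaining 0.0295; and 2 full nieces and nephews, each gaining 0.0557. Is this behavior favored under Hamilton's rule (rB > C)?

Hamilton's rule: the trait is favored when the sum of r·B over every recipient exceeds the actor's cost C.
r to a first cousin = 1/8 (first cousins share one grandparent pair — two paths of length 4: r = 2·(1/2)^4 = 1/8).
r to a full niece or nephew = 1/4 (full aunt/uncle↔niece/nephew: two paths of length 3 through the shared grandparent pair: r = 2·(1/2)^3 = 1/4).
Summing one r·B term per recipient: 3·0.125·0.0295 + 2·0.25·0.0557 = 0.0389125.
0.0389125 > 0.008: the indirect benefit exceeds the cost.

Yes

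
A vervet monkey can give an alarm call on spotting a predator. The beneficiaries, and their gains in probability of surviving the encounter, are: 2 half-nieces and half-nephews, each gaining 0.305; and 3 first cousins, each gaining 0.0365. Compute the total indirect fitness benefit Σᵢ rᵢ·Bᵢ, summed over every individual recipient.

0.0899375

r to a half-niece or half-nephew = 1/8 (half-aunt/uncle↔niece/nephew: one path of length 3: r = (1/2)^3 = 1/8).
r to a first cousin = 1/8 (first cousins share one grandparent pair — two paths of length 4: r = 2·(1/2)^4 = 1/8).
Summing one r·B term per recipient: 2·0.125·0.305 + 3·0.125·0.0365 = 0.0899375.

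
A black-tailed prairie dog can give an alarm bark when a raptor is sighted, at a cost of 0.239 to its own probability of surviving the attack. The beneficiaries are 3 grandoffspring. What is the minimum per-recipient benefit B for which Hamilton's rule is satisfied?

0.3187

r to a grandoffspring = 0.25 (two parent–offspring links: r = (1/2)^2 = 1/4).
Hamilton's rule with n recipients of equal r: n·r·B > C, so B > C/(n·r) = 0.239/(3·0.25) = 0.3187.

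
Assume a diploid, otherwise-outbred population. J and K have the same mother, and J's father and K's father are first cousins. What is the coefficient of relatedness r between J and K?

0.28125

Relatedness sums over independent paths through distinct common ancestors.
J and K are related in two ways: half-sibs through their shared mother (r = 1/4) and second cousins through their fathers (r = 1/32).
r = 1/4 + 1/32 = 9/32 = 0.28125.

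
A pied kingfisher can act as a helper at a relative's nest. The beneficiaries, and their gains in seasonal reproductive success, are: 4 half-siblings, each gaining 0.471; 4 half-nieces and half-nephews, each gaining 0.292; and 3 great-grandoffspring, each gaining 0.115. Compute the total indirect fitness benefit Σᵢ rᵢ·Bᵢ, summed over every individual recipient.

r to a half-sibling = 0.25 (half-sibs share one parent — one path of length 2: r = (1/2)^2 = 1/4).
r to a half-niece or half-nephew = 1/8 (half-aunt/uncle↔niece/nephew: one path of length 3: r = (1/2)^3 = 1/8).
r to a great-grandoffspring = 1/8 (three parent–offspring links: r = (1/2)^3 = 1/8).
Summing one r·B term per recipient: 4·0.25·0.471 + 4·0.125·0.292 + 3·0.125·0.115 = 0.660125.

0.660125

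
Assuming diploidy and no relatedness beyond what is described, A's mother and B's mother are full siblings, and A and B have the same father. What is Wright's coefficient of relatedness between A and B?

0.375

Independent pedigree routes through distinct common ancestors add.
A and B are related in two ways: first cousins through their mothers (r = 1/8) and half-sibs through their shared father (r = 1/4).
r = 1/8 + 1/4 = 3/8 = 0.375.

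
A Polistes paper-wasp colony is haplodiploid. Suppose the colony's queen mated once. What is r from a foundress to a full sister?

0.75

Haplodiploid full sisters inherit their father's entire haploid genome identically (contributing 1/2) and on average half of their mother's contribution (1/2 · 1/2 = 1/4); r = 1/2 + 1/4 = 3/4.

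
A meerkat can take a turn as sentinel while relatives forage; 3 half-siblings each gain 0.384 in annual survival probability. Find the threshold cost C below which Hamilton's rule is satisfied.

0.288

r to a half-sibling = 1/4 (half-sibs share one parent — one path of length 2: r = (1/2)^2 = 1/4).
Hamilton's rule: n·r·B > C, so the trait is favored while C < n·r·B = 3·0.25·0.384 = 0.288.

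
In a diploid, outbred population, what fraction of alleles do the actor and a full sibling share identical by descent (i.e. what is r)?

Full sibs share both parents — two paths of length 2: r = 2·(1/2)^2 = 1/2.

0.5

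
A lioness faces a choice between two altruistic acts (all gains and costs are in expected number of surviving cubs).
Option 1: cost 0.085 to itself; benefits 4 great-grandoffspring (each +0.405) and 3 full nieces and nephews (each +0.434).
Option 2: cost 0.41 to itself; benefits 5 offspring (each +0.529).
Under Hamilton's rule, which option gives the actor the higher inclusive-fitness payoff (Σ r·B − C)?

Option 1: r to a great-grandoffspring = 0.125.
Option 1: r to a full niece or nephew = 0.25.
Option 1: Σ r·B − C = (4·0.125·0.405 + 3·0.25·0.434) − 0.085 = 0.443.
Option 2: r to an offspring = 0.5.
Option 2: Σ r·B − C = (5·0.5·0.529) − 0.41 = 0.9125.
Option 2 has the higher net inclusive-fitness payoff.

Option 2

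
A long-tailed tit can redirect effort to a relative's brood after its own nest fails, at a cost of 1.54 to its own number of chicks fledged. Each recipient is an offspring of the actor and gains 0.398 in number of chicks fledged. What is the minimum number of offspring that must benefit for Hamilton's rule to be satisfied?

r to an offspring = 0.5 (one parent–offspring link: r = (1/2)^1 = 1/2).
Hamilton's rule: n·r·B > C  ⇒  n > C/(r·B) = 1.54/(0.5·0.398) = 7.739.
The smallest integer exceeding 7.739 is 8.

8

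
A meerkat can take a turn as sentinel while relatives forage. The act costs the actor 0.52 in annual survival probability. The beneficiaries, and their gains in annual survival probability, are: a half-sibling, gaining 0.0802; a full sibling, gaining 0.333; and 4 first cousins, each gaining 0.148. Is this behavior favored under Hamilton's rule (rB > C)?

No

Hamilton's rule: the trait is favored when the sum of r·B over every recipient exceeds the actor's cost C.
r to a half-sibling = 1/4 (half-sibs share one parent — one path of length 2: r = (1/2)^2 = 1/4).
r to a full sibling = 0.5 (full sibs share both parents — two paths of length 2: r = 2·(1/2)^2 = 1/2).
r to a first cousin = 1/8 (first cousins share one grandparent pair — two paths of length 4: r = 2·(1/2)^4 = 1/8).
Summing one r·B term per recipient: 1·0.25·0.0802 + 1·0.5·0.333 + 4·0.125·0.148 = 0.26055.
0.26055 < 0.52: the indirect benefit is less than the cost.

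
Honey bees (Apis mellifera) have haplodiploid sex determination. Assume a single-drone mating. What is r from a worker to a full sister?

Haplodiploid full sisters inherit their father's entire haploid genome identically (contributing 1/2) and on average half of their mother's contribution (1/2 · 1/2 = 1/4); r = 1/2 + 1/4 = 3/4.

0.75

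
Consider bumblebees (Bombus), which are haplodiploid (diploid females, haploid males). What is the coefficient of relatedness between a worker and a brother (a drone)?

Her haploid brother carries none of their father's genes and a random half of their mother's genome; that half matches the maternal half of her own genome with probability 1/2: r = 1/2 · 1/2 = 1/4.

0.25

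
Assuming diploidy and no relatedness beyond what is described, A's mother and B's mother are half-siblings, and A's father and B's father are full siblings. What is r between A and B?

Wright's path rule: contributions from independent ancestry routes add.
A and B are related in two ways: half first cousins through their mothers (r = 1/16) and first cousins through their fathers (r = 1/8).
r = 1/16 + 1/8 = 3/16 = 0.1875.

0.1875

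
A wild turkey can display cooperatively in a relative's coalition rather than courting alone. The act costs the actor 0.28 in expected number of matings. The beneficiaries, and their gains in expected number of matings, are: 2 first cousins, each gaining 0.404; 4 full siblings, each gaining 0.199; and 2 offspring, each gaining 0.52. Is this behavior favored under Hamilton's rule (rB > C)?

Yes

Hamilton's rule: the trait is favored when the sum of r·B over every recipient exceeds the actor's cost C.
r to a first cousin = 0.125 (first cousins share one grandparent pair — two paths of length 4: r = 2·(1/2)^4 = 1/8).
r to a full sibling = 1/2 (full sibs share both parents — two paths of length 2: r = 2·(1/2)^2 = 1/2).
r to an offspring = 0.5 (one parent–offspring link: r = (1/2)^1 = 1/2).
Summing one r·B term per recipient: 2·0.125·0.404 + 4·0.5·0.199 + 2·0.5·0.52 = 1.019.
1.019 > 0.28: the indirect benefit exceeds the cost.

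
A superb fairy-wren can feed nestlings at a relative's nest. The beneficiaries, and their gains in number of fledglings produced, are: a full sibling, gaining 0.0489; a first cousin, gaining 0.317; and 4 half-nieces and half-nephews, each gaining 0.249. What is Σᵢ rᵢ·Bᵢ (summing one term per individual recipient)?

r to a full sibling = 1/2 (full sibs share both parents — two paths of length 2: r = 2·(1/2)^2 = 1/2).
r to a first cousin = 1/8 (first cousins share one grandparent pair — two paths of length 4: r = 2·(1/2)^4 = 1/8).
r to a half-niece or half-nephew = 1/8 (half-aunt/uncle↔niece/nephew: one path of length 3: r = (1/2)^3 = 1/8).
Summing one r·B term per recipient: 1·0.5·0.0489 + 1·0.125·0.317 + 4·0.125·0.249 = 0.188575.

0.188575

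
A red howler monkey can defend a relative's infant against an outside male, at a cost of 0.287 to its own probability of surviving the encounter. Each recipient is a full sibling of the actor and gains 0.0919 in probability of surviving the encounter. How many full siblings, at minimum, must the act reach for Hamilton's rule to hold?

r to a full sibling = 0.5 (full sibs share both parents — two paths of length 2: r = 2·(1/2)^2 = 1/2).
Hamilton's rule: n·r·B > C  ⇒  n > C/(r·B) = 0.287/(0.5·0.0919) = 6.246.
The smallest integer exceeding 6.246 is 7.

7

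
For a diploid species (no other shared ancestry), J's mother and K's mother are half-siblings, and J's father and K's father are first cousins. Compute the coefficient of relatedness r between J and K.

Relatedness sums over independent paths through distinct common ancestors.
J and K are related in two ways: half first cousins through their mothers (r = 1/16) and second cousins through their fathers (r = 1/32).
r = 1/16 + 1/32 = 0.09375.

0.09375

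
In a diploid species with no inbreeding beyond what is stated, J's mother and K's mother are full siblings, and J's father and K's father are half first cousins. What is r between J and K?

0.140625

Relatedness sums over independent paths through distinct common ancestors.
J and K are related in two ways: first cousins through their mothers (r = 1/8) and half second cousins through their fathers (r = 1/64).
r = 1/8 + 1/64 = 9/64 = 0.140625.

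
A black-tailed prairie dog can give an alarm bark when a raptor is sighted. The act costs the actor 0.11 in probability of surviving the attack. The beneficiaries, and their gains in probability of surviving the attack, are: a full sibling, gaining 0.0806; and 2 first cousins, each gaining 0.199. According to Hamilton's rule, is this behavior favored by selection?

Hamilton's rule: the trait is favored when the sum of r·B over every recipient exceeds the actor's cost C.
r to a full sibling = 0.5 (full sibs share both parents — two paths of length 2: r = 2·(1/2)^2 = 1/2).
r to a first cousin = 0.125 (first cousins share one grandparent pair — two paths of length 4: r = 2·(1/2)^4 = 1/8).
Summing one r·B term per recipient: 1·0.5·0.0806 + 2·0.125·0.199 = 0.09005.
0.09005 < 0.11: the indirect benefit is less than the cost.

No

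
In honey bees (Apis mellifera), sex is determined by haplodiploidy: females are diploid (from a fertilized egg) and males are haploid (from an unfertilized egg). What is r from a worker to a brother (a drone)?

0.25

Her haploid brother carries none of their father's genes and a random half of their mother's genome; that half matches the maternal half of her own genome with probability 1/2: r = 1/2 · 1/2 = 1/4.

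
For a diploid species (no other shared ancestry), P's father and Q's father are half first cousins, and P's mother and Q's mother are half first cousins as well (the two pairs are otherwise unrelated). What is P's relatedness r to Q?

Wright's path rule: contributions from independent ancestry routes add.
P and Q are related in two ways: half second cousins through their fathers (r = 1/64) and half second cousins through their mothers (r = 1/64).
r = 1/64 + 1/64 = 1/32 = 0.03125.

0.03125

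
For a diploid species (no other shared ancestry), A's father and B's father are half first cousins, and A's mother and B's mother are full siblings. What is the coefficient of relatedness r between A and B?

Wright's path rule: contributions from independent ancestry routes add.
A and B are related in two ways: half second cousins through their fathers (r = 1/64) and first cousins through their mothers (r = 1/8).
r = 1/64 + 1/8 = 0.140625.

0.140625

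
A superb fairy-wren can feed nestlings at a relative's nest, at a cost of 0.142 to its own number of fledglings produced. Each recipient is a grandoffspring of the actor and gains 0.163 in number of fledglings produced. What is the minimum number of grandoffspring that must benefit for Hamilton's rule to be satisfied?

r to a grandoffspring = 1/4 (two parent–offspring links: r = (1/2)^2 = 1/4).
Hamilton's rule: n·r·B > C  ⇒  n > C/(r·B) = 0.142/(0.25·0.163) = 3.485.
The smallest integer exceeding 3.485 is 4.

4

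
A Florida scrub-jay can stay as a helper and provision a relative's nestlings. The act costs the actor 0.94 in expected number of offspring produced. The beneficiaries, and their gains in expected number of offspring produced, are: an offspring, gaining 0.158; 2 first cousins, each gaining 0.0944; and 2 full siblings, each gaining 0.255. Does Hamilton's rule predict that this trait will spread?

Hamilton's rule: the trait is favored when the sum of r·B over every recipient exceeds the actor's cost C.
r to an offspring = 1/2 (one parent–offspring link: r = (1/2)^1 = 1/2).
r to a first cousin = 1/8 (first cousins share one grandparent pair — two paths of length 4: r = 2·(1/2)^4 = 1/8).
r to a full sibling = 0.5 (full sibs share both parents — two paths of length 2: r = 2·(1/2)^2 = 1/2).
Summing one r·B term per recipient: 1·0.5·0.158 + 2·0.125·0.0944 + 2·0.5·0.255 = 0.3576.
0.3576 < 0.94: the indirect benefit is less than the cost.

No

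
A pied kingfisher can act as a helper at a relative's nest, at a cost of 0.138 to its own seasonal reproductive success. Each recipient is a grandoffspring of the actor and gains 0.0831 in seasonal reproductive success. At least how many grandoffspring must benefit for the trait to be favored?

r to a grandoffspring = 0.25 (two parent–offspring links: r = (1/2)^2 = 1/4).
Hamilton's rule: n·r·B > C  ⇒  n > C/(r·B) = 0.138/(0.25·0.0831) = 6.643.
The smallest integer exceeding 6.643 is 7.

7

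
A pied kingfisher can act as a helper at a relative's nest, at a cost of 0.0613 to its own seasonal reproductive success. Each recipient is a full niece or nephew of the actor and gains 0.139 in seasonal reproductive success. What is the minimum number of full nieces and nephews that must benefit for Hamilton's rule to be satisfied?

2

r to a full niece or nephew = 0.25 (full aunt/uncle↔niece/nephew: two paths of length 3 through the shared grandparent pair: r = 2·(1/2)^3 = 1/4).
Hamilton's rule: n·r·B > C  ⇒  n > C/(r·B) = 0.0613/(0.25·0.139) = 1.764.
The smallest integer exceeding 1.764 is 2.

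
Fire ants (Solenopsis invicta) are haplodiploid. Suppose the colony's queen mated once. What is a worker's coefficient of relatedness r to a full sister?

0.75

Haplodiploid full sisters inherit their father's entire haploid genome identically (contributing 1/2) and on average half of their mother's contribution (1/2 · 1/2 = 1/4); r = 1/2 + 1/4 = 3/4.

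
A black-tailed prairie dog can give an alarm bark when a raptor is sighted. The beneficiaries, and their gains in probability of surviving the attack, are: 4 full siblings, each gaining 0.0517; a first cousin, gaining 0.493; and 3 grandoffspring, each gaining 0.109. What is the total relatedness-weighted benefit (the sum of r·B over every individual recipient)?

r to a full sibling = 1/2 (full sibs share both parents — two paths of length 2: r = 2·(1/2)^2 = 1/2).
r to a first cousin = 0.125 (first cousins share one grandparent pair — two paths of length 4: r = 2·(1/2)^4 = 1/8).
r to a grandoffspring = 0.25 (two parent–offspring links: r = (1/2)^2 = 1/4).
Summing one r·B term per recipient: 4·0.5·0.0517 + 1·0.125·0.493 + 3·0.25·0.109 = 0.246775.

0.246775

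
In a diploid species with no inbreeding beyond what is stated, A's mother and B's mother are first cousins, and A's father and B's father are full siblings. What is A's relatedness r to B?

0.15625

With two independent routes of shared ancestry, r is the sum of the two contributions.
A and B are related in two ways: second cousins through their mothers (r = 1/32) and first cousins through their fathers (r = 1/8).
r = 1/32 + 1/8 = 0.15625.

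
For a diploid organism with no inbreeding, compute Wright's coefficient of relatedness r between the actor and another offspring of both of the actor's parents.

0.5

Each parent–offspring link contributes a factor of 1/2, and independent paths through distinct common ancestors add.
Full sibs share both parents — two paths of length 2: r = 2·(1/2)^2 = 1/2.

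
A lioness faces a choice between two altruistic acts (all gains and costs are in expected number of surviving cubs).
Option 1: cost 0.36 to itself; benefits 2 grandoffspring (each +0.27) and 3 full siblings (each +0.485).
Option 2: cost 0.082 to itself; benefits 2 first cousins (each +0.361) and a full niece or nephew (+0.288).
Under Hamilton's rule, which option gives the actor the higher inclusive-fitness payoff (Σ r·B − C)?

Option 1: r to a grandoffspring = 0.25.
Option 1: r to a full sibling = 0.5.
Option 1: Σ r·B − C = (2·0.25·0.27 + 3·0.5·0.485) − 0.36 = 0.5025.
Option 2: r to a first cousin = 0.125.
Option 2: r to a full niece or nephew = 0.25.
Option 2: Σ r·B − C = (2·0.125·0.361 + 1·0.25·0.288) − 0.082 = 0.08025.
Option 1 has the higher net inclusive-fitness payoff.

Option 1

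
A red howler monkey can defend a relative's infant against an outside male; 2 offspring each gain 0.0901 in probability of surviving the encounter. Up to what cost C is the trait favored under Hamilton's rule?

0.0901

r to an offspring = 0.5 (one parent–offspring link: r = (1/2)^1 = 1/2).
Hamilton's rule: n·r·B > C, so the trait is favored while C < n·r·B = 2·0.5·0.0901 = 0.0901.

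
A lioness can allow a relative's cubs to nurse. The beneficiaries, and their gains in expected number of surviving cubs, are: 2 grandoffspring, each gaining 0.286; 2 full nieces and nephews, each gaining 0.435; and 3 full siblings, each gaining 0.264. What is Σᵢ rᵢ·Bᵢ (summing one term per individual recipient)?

r to a grandoffspring = 1/4 (two parent–offspring links: r = (1/2)^2 = 1/4).
r to a full niece or nephew = 0.25 (full aunt/uncle↔niece/nephew: two paths of length 3 through the shared grandparent pair: r = 2·(1/2)^3 = 1/4).
r to a full sibling = 0.5 (full sibs share both parents — two paths of length 2: r = 2·(1/2)^2 = 1/2).
Summing one r·B term per recipient: 2·0.25·0.286 + 2·0.25·0.435 + 3·0.5·0.264 = 0.7565.

0.7565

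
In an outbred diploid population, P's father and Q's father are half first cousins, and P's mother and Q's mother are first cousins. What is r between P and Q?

0.046875

Wright's path rule: contributions from independent ancestry routes add.
P and Q are related in two ways: half second cousins through their fathers (r = 1/64) and second cousins through their mothers (r = 1/32).
r = 1/64 + 1/32 = 3/64 = 0.046875.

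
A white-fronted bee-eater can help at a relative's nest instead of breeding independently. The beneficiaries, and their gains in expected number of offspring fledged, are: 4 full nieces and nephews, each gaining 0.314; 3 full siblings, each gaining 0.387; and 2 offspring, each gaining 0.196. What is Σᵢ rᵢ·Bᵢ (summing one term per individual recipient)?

1.0905

r to a full niece or nephew = 1/4 (full aunt/uncle↔niece/nephew: two paths of length 3 through the shared grandparent pair: r = 2·(1/2)^3 = 1/4).
r to a full sibling = 1/2 (full sibs share both parents — two paths of length 2: r = 2·(1/2)^2 = 1/2).
r to an offspring = 1/2 (one parent–offspring link: r = (1/2)^1 = 1/2).
Summing one r·B term per recipient: 4·0.25·0.314 + 3·0.5·0.387 + 2·0.5·0.196 = 1.0905.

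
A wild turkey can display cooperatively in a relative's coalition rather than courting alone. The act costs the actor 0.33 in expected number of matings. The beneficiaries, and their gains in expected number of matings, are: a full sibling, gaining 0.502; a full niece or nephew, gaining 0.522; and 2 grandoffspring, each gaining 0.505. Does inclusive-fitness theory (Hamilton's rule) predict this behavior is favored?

Yes

Hamilton's rule: the trait is favored when the sum of r·B over every recipient exceeds the actor's cost C.
r to a full sibling = 0.5 (full sibs share both parents — two paths of length 2: r = 2·(1/2)^2 = 1/2).
r to a full niece or nephew = 0.25 (full aunt/uncle↔niece/nephew: two paths of length 3 through the shared grandparent pair: r = 2·(1/2)^3 = 1/4).
r to a grandoffspring = 1/4 (two parent–offspring links: r = (1/2)^2 = 1/4).
Summing one r·B term per recipient: 1·0.5·0.502 + 1·0.25·0.522 + 2·0.25·0.505 = 0.634.
0.634 > 0.33: the indirect benefit exceeds the cost.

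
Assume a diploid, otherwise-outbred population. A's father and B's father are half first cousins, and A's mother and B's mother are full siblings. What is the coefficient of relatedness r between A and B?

0.140625

Relatedness sums over independent paths through distinct common ancestors.
A and B are related in two ways: half second cousins through their fathers (r = 1/64) and first cousins through their mothers (r = 1/8).
r = 1/64 + 1/8 = 0.140625.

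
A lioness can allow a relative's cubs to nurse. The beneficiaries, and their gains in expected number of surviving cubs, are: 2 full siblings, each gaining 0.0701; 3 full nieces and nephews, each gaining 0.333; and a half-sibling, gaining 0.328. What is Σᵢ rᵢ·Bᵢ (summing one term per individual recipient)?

r to a full sibling = 0.5 (full sibs share both parents — two paths of length 2: r = 2·(1/2)^2 = 1/2).
r to a full niece or nephew = 0.25 (full aunt/uncle↔niece/nephew: two paths of length 3 through the shared grandparent pair: r = 2·(1/2)^3 = 1/4).
r to a half-sibling = 1/4 (half-sibs share one parent — one path of length 2: r = (1/2)^2 = 1/4).
Summing one r·B term per recipient: 2·0.5·0.0701 + 3·0.25·0.333 + 1·0.25·0.328 = 0.40185.

0.40185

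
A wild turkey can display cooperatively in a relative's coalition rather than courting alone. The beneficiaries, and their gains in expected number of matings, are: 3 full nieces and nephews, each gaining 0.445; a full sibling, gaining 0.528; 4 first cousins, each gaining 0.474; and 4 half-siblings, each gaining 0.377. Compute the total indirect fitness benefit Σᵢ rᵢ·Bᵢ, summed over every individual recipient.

1.21175

r to a full niece or nephew = 0.25 (full aunt/uncle↔niece/nephew: two paths of length 3 through the shared grandparent pair: r = 2·(1/2)^3 = 1/4).
r to a full sibling = 0.5 (full sibs share both parents — two paths of length 2: r = 2·(1/2)^2 = 1/2).
r to a first cousin = 0.125 (first cousins share one grandparent pair — two paths of length 4: r = 2·(1/2)^4 = 1/8).
r to a half-sibling = 1/4 (half-sibs share one parent — one path of length 2: r = (1/2)^2 = 1/4).
Summing one r·B term per recipient: 3·0.25·0.445 + 1·0.5·0.528 + 4·0.125·0.474 + 4·0.25·0.377 = 1.21175.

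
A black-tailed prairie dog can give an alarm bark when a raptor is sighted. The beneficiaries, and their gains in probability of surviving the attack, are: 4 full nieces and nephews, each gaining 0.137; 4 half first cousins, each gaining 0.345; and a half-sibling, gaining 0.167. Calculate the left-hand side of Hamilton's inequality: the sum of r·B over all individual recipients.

0.265

r to a full niece or nephew = 1/4 (full aunt/uncle↔niece/nephew: two paths of length 3 through the shared grandparent pair: r = 2·(1/2)^3 = 1/4).
r to a half first cousin = 0.0625 (half first cousins share one grandparent — one path of length 4: r = (1/2)^4 = 1/16).
r to a half-sibling = 1/4 (half-sibs share one parent — one path of length 2: r = (1/2)^2 = 1/4).
Summing one r·B term per recipient: 4·0.25·0.137 + 4·0.0625·0.345 + 1·0.25·0.167 = 0.265.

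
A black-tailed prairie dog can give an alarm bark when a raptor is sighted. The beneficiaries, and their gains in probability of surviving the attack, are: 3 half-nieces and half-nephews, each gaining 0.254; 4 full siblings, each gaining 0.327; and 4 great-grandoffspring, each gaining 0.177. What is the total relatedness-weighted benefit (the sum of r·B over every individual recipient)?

0.83775

r to a half-niece or half-nephew = 0.125 (half-aunt/uncle↔niece/nephew: one path of length 3: r = (1/2)^3 = 1/8).
r to a full sibling = 1/2 (full sibs share both parents — two paths of length 2: r = 2·(1/2)^2 = 1/2).
r to a great-grandoffspring = 1/8 (three parent–offspring links: r = (1/2)^3 = 1/8).
Summing one r·B term per recipient: 3·0.125·0.254 + 4·0.5·0.327 + 4·0.125·0.177 = 0.83775.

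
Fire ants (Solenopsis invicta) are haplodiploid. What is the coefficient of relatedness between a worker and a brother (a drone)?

0.25

Her haploid brother carries none of their father's genes and a random half of their mother's genome; that half matches the maternal half of her own genome with probability 1/2: r = 1/2 · 1/2 = 1/4.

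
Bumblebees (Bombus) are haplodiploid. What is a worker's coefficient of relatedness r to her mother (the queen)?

One meiotic link between diploid queen and diploid daughter: r = 1/2.

0.5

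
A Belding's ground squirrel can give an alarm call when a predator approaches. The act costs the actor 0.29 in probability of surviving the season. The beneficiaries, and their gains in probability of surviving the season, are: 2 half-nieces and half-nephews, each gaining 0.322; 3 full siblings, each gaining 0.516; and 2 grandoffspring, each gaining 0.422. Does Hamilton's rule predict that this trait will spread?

Hamilton's rule: the trait is favored when the sum of r·B over every recipient exceeds the actor's cost C.
r to a half-niece or half-nephew = 0.125 (half-aunt/uncle↔niece/nephew: one path of length 3: r = (1/2)^3 = 1/8).
r to a full sibling = 1/2 (full sibs share both parents — two paths of length 2: r = 2·(1/2)^2 = 1/2).
r to a grandoffspring = 1/4 (two parent–offspring links: r = (1/2)^2 = 1/4).
Summing one r·B term per recipient: 2·0.125·0.322 + 3·0.5·0.516 + 2·0.25·0.422 = 1.0655.
1.0655 > 0.29: the indirect benefit exceeds the cost.

Yes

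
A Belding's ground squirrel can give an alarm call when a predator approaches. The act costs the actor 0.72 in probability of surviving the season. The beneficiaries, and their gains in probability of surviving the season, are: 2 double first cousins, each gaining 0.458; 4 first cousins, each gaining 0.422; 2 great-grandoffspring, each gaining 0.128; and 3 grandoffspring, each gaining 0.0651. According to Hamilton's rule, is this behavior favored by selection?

No

Hamilton's rule: the trait is favored when the sum of r·B over every recipient exceeds the actor's cost C.
r to a double first cousin = 0.25 (double first cousins share both grandparent pairs — four paths of length 4: r = 4·(1/2)^4 = 1/4).
r to a first cousin = 0.125 (first cousins share one grandparent pair — two paths of length 4: r = 2·(1/2)^4 = 1/8).
r to a great-grandoffspring = 0.125 (three parent–offspring links: r = (1/2)^3 = 1/8).
r to a grandoffspring = 0.25 (two parent–offspring links: r = (1/2)^2 = 1/4).
Summing one r·B term per recipient: 2·0.25·0.458 + 4·0.125·0.422 + 2·0.125·0.128 + 3·0.25·0.0651 = 0.520825.
0.520825 < 0.72: the indirect benefit is less than the cost.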